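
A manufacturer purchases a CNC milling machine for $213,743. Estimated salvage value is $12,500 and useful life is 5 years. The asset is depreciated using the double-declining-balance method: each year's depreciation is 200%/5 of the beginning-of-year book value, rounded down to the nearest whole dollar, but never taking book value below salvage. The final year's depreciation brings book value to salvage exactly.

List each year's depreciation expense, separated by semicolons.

Depreciable base = $213,743 − $12,500 = $201,243.
Year 1: ⌊$213,743 × 200%/5⌋ = $85,497. Book value $128,246.
Year 2: ⌊$128,246 × 200%/5⌋ = $51,298. Book value $76,948.
Year 3: ⌊$76,948 × 200%/5⌋ = $30,779. Book value $46,169.
Year 4: ⌊$46,169 × 200%/5⌋ = $18,467. Book value $27,702.
Year 5 (final): $27,702 − $12,500 = $15,202. Book value $12,500.

$85,497; $51,298; $30,779; $18,467; $15,202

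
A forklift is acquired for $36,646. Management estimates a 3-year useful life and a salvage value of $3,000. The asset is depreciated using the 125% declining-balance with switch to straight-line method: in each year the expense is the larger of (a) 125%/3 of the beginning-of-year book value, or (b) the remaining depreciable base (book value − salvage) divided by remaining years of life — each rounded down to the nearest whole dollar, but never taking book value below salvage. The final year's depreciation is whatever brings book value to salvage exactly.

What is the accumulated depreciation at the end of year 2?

Depreciable base = $36,646 − $3,000 = $33,646.
Year 1: DB = ⌊$36,646 × 125%/3⌋ = $15,269; SL = ⌊$33,646/3⌋ = $11,215 → take DB $15,269. Book value $21,377.
Year 2: DB = ⌊$21,377 × 125%/3⌋ = $8,907; SL = ⌊$18,377/2⌋ = $9,188 → take SL $9,188. Book value $12,189.
Accumulated through year 2 = $36,646 − $12,189 = $24,457.

$24,457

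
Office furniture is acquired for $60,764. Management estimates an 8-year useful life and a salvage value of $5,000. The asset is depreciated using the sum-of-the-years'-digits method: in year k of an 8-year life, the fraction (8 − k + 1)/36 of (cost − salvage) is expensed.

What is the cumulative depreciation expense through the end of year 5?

Depreciable base = $60,764 − $5,000 = $55,764.
Sum of the years' digits = 8+7+6+5+4+3+2+1 = 36.
Year 1: $55,764 × 8/36 = $12,392. Book value $48,372.
Year 2: $55,764 × 7/36 = $10,843. Book value $37,529.
Year 3: $55,764 × 6/36 = $9,294. Book value $28,235.
Year 4: $55,764 × 5/36 = $7,745. Book value $20,490.
Year 5: $55,764 × 4/36 = $6,196. Book value $14,294.
Accumulated through year 5 = $60,764 − $14,294 = $46,470.

$46,470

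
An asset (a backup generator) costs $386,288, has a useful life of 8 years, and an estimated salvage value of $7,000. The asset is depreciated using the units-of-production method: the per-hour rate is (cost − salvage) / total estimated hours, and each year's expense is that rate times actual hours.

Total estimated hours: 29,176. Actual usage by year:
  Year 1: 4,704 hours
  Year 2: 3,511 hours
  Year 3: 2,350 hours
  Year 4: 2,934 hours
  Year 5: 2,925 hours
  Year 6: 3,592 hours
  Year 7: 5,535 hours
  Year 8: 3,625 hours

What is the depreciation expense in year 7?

Depreciable base = $386,288 − $7,000 = $379,288.
Rate = $379,288 / 29,176 hours = $13 per hour.
Year 1: 4,704 × $13 = $61,152. Book value $325,136.
Year 2: 3,511 × $13 = $45,643. Book value $279,493.
Year 3: 2,350 × $13 = $30,550. Book value $248,943.
Year 4: 2,934 × $13 = $38,142. Book value $210,801.
Year 5: 2,925 × $13 = $38,025. Book value $172,776.
Year 6: 3,592 × $13 = $46,696. Book value $126,080.
Year 7: 5,535 × $13 = $71,955. Book value $54,125.

$71,955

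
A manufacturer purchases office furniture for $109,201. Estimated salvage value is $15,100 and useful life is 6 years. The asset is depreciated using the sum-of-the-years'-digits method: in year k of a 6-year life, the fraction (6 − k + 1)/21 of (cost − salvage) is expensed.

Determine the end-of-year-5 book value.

Depreciable base = $109,201 − $15,100 = $94,101.
Sum of the years' digits = 6+5+4+3+2+1 = 21.
Year 1: $94,101 × 6/21 = $26,886. Book value $82,315.
Year 2: $94,101 × 5/21 = $22,405. Book value $59,910.
Year 3: $94,101 × 4/21 = $17,924. Book value $41,986.
Year 4: $94,101 × 3/21 = $13,443. Book value $28,543.
Year 5: $94,101 × 2/21 = $8,962. Book value $19,581.

$19,581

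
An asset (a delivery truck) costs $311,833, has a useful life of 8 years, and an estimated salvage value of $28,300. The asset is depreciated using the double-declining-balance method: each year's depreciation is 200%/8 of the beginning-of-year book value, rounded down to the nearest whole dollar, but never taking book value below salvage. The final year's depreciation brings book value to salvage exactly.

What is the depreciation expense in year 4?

$32,889

Depreciable base = $311,833 − $28,300 = $283,533.
Year 1: ⌊$311,833 × 200%/8⌋ = $77,958. Book value $233,875.
Year 2: ⌊$233,875 × 200%/8⌋ = $58,468. Book value $175,407.
Year 3: ⌊$175,407 × 200%/8⌋ = $43,851. Book value $131,556.
Year 4: ⌊$131,556 × 200%/8⌋ = $32,889. Book value $98,667.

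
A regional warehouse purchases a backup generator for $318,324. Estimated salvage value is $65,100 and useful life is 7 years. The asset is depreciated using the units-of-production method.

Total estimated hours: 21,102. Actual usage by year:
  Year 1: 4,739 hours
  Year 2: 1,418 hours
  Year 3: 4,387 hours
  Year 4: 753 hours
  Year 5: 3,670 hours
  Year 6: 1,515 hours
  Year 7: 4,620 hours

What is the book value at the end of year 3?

$191,796

Depreciable base = $318,324 − $65,100 = $253,224.
Rate = $253,224 / 21,102 hours = $12 per hour.
Year 1: 4,739 × $12 = $56,868. Book value $261,456.
Year 2: 1,418 × $12 = $17,016. Book value $244,440.
Year 3: 4,387 × $12 = $52,644. Book value $191,796.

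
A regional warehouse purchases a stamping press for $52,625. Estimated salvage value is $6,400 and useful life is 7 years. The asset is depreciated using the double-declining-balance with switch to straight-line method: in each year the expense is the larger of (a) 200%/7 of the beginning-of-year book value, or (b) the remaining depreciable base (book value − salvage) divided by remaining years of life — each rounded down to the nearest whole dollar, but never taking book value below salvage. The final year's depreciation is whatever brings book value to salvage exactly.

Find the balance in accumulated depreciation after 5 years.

$42,839

Depreciable base = $52,625 − $6,400 = $46,225.
Year 1: DB = ⌊$52,625 × 200%/7⌋ = $15,035; SL = ⌊$46,225/7⌋ = $6,603 → take DB $15,035. Book value $37,590.
Year 2: DB = ⌊$37,590 × 200%/7⌋ = $10,740; SL = ⌊$31,190/6⌋ = $5,198 → take DB $10,740. Book value $26,850.
Year 3: DB = ⌊$26,850 × 200%/7⌋ = $7,671; SL = ⌊$20,450/5⌋ = $4,090 → take DB $7,671. Book value $19,179.
Year 4: DB = ⌊$19,179 × 200%/7⌋ = $5,479; SL = ⌊$12,779/4⌋ = $3,194 → take DB $5,479. Book value $13,700.
Year 5: DB = ⌊$13,700 × 200%/7⌋ = $3,914; SL = ⌊$7,300/3⌋ = $2,433 → take DB $3,914. Book value $9,786.
Accumulated through year 5 = $52,625 − $9,786 = $42,839.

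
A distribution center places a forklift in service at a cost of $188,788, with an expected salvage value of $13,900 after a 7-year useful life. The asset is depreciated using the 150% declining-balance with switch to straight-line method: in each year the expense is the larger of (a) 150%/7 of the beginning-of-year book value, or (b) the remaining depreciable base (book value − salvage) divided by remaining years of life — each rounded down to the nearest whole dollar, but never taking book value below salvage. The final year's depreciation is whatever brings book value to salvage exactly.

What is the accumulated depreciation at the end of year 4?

Depreciable base = $188,788 − $13,900 = $174,888.
Year 1: DB = ⌊$188,788 × 150%/7⌋ = $40,454; SL = ⌊$174,888/7⌋ = $24,984 → take DB $40,454. Book value $148,334.
Year 2: DB = ⌊$148,334 × 150%/7⌋ = $31,785; SL = ⌊$134,434/6⌋ = $22,405 → take DB $31,785. Book value $116,549.
Year 3: DB = ⌊$116,549 × 150%/7⌋ = $24,974; SL = ⌊$102,649/5⌋ = $20,529 → take DB $24,974. Book value $91,575.
Year 4: DB = ⌊$91,575 × 150%/7⌋ = $19,623; SL = ⌊$77,675/4⌋ = $19,418 → take DB $19,623. Book value $71,952.
Accumulated through year 4 = $188,788 − $71,952 = $116,836.

$116,836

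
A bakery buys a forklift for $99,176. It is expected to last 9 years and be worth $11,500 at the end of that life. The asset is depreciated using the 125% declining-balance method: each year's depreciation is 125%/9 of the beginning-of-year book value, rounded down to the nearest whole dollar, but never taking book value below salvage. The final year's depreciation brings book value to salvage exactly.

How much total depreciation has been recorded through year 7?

Depreciable base = $99,176 − $11,500 = $87,676.
Year 1: ⌊$99,176 × 125%/9⌋ = $13,774. Book value $85,402.
Year 2: ⌊$85,402 × 125%/9⌋ = $11,861. Book value $73,541.
Year 3: ⌊$73,541 × 125%/9⌋ = $10,214. Book value $63,327.
Year 4: ⌊$63,327 × 125%/9⌋ = $8,795. Book value $54,532.
Year 5: ⌊$54,532 × 125%/9⌋ = $7,573. Book value $46,959.
Year 6: ⌊$46,959 × 125%/9⌋ = $6,522. Book value $40,437.
Year 7: ⌊$40,437 × 125%/9⌋ = $5,616. Book value $34,821.
Accumulated through year 7 = $99,176 − $34,821 = $64,355.

$64,355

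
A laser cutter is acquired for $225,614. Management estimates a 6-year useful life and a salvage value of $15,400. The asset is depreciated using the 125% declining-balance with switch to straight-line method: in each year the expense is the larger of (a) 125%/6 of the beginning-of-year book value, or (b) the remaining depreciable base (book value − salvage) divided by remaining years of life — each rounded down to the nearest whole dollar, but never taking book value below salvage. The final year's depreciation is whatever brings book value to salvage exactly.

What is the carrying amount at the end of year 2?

$141,402

Depreciable base = $225,614 − $15,400 = $210,214.
Year 1: DB = ⌊$225,614 × 125%/6⌋ = $47,002; SL = ⌊$210,214/6⌋ = $35,035 → take DB $47,002. Book value $178,612.
Year 2: DB = ⌊$178,612 × 125%/6⌋ = $37,210; SL = ⌊$163,212/5⌋ = $32,642 → take DB $37,210. Book value $141,402.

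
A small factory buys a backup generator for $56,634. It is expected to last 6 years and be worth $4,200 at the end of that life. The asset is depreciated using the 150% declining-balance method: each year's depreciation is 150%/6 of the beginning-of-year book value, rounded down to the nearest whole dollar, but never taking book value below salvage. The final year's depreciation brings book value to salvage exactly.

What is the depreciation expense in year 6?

Depreciable base = $56,634 − $4,200 = $52,434.
Year 1: ⌊$56,634 × 150%/6⌋ = $14,158. Book value $42,476.
Year 2: ⌊$42,476 × 150%/6⌋ = $10,619. Book value $31,857.
Year 3: ⌊$31,857 × 150%/6⌋ = $7,964. Book value $23,893.
Year 4: ⌊$23,893 × 150%/6⌋ = $5,973. Book value $17,920.
Year 5: ⌊$17,920 × 150%/6⌋ = $4,480. Book value $13,440.
Year 6 (final): $13,440 − $4,200 = $9,240. Book value $4,200.

$9,240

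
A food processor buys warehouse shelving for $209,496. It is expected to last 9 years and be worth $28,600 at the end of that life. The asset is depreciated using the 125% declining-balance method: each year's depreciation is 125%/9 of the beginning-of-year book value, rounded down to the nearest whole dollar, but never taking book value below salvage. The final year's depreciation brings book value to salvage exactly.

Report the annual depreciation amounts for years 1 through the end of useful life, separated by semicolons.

$29,096; $25,055; $21,575; $18,579; $15,998; $13,776; $11,863; $10,215; $34,739

Depreciable base = $209,496 − $28,600 = $180,896.
Year 1: ⌊$209,496 × 125%/9⌋ = $29,096. Book value $180,400.
Year 2: ⌊$180,400 × 125%/9⌋ = $25,055. Book value $155,345.
Year 3: ⌊$155,345 × 125%/9⌋ = $21,575. Book value $133,770.
Year 4: ⌊$133,770 × 125%/9⌋ = $18,579. Book value $115,191.
Year 5: ⌊$115,191 × 125%/9⌋ = $15,998. Book value $99,193.
Year 6: ⌊$99,193 × 125%/9⌋ = $13,776. Book value $85,417.
Year 7: ⌊$85,417 × 125%/9⌋ = $11,863. Book value $73,554.
Year 8: ⌊$73,554 × 125%/9⌋ = $10,215. Book value $63,339.
Year 9 (final): $63,339 − $28,600 = $34,739. Book value $28,600.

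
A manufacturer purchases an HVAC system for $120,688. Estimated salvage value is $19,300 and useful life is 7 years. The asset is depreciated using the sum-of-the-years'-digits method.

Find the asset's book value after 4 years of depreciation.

$41,026

Depreciable base = $120,688 − $19,300 = $101,388.
Sum of the years' digits = 7+6+5+4+3+2+1 = 28.
Year 1: $101,388 × 7/28 = $25,347. Book value $95,341.
Year 2: $101,388 × 6/28 = $21,726. Book value $73,615.
Year 3: $101,388 × 5/28 = $18,105. Book value $55,510.
Year 4: $101,388 × 4/28 = $14,484. Book value $41,026.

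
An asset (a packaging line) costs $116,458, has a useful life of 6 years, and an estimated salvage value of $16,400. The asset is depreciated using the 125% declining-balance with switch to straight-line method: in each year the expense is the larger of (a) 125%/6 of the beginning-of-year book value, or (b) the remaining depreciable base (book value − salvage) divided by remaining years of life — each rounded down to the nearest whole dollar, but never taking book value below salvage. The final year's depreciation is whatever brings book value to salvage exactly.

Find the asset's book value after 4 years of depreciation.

Depreciable base = $116,458 − $16,400 = $100,058.
Year 1: DB = ⌊$116,458 × 125%/6⌋ = $24,262; SL = ⌊$100,058/6⌋ = $16,676 → take DB $24,262. Book value $92,196.
Year 2: DB = ⌊$92,196 × 125%/6⌋ = $19,207; SL = ⌊$75,796/5⌋ = $15,159 → take DB $19,207. Book value $72,989.
Year 3: DB = ⌊$72,989 × 125%/6⌋ = $15,206; SL = ⌊$56,589/4⌋ = $14,147 → take DB $15,206. Book value $57,783.
Year 4: DB = ⌊$57,783 × 125%/6⌋ = $12,038; SL = ⌊$41,383/3⌋ = $13,794 → take SL $13,794. Book value $43,989.

$43,989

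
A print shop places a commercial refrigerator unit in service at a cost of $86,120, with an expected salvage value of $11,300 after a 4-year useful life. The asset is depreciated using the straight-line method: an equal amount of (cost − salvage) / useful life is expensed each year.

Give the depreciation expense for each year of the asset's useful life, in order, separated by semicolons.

$18,705; $18,705; $18,705; $18,705

Depreciable base = $86,120 − $11,300 = $74,820.
Annual expense = $74,820 / 4 = $18,705.
End of year 1: book value $67,415.
End of year 2: book value $48,710.
End of year 3: book value $30,005.
End of year 4: book value $11,300.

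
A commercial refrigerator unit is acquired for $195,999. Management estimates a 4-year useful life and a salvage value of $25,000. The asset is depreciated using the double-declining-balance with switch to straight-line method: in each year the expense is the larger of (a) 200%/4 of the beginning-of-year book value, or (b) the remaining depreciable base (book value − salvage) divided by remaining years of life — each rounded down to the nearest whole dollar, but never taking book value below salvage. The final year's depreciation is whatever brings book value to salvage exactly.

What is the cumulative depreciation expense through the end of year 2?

$146,999

Depreciable base = $195,999 − $25,000 = $170,999.
Year 1: DB = ⌊$195,999 × 200%/4⌋ = $97,999; SL = ⌊$170,999/4⌋ = $42,749 → take DB $97,999. Book value $98,000.
Year 2: DB = ⌊$98,000 × 200%/4⌋ = $49,000; SL = ⌊$73,000/3⌋ = $24,333 → take DB $49,000. Book value $49,000.
Accumulated through year 2 = $195,999 − $49,000 = $146,999.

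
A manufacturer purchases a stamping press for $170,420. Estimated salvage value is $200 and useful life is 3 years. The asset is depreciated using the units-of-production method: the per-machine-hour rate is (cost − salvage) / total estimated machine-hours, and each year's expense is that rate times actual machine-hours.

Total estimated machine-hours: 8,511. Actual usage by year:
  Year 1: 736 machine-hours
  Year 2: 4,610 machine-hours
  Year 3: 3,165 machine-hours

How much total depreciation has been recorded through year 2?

Depreciable base = $170,420 − $200 = $170,220.
Rate = $170,220 / 8,511 machine-hours = $20 per machine-hour.
Year 1: 736 × $20 = $14,720. Book value $155,700.
Year 2: 4,610 × $20 = $92,200. Book value $63,500.
Accumulated through year 2 = $170,420 − $63,500 = $106,920.

$106,920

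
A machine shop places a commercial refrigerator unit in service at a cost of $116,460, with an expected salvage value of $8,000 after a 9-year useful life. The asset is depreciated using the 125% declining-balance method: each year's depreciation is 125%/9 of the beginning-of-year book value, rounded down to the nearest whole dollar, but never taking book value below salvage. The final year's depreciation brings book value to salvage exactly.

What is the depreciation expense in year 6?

$7,658

Depreciable base = $116,460 − $8,000 = $108,460.
Year 1: ⌊$116,460 × 125%/9⌋ = $16,175. Book value $100,285.
Year 2: ⌊$100,285 × 125%/9⌋ = $13,928. Book value $86,357.
Year 3: ⌊$86,357 × 125%/9⌋ = $11,994. Book value $74,363.
Year 4: ⌊$74,363 × 125%/9⌋ = $10,328. Book value $64,035.
Year 5: ⌊$64,035 × 125%/9⌋ = $8,893. Book value $55,142.
Year 6: ⌊$55,142 × 125%/9⌋ = $7,658. Book value $47,484.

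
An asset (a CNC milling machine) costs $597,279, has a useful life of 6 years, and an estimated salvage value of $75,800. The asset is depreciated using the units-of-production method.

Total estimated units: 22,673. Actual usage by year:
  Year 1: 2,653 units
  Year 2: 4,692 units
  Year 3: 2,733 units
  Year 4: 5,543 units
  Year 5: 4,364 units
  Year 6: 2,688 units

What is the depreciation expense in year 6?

Depreciable base = $597,279 − $75,800 = $521,479.
Rate = $521,479 / 22,673 units = $23 per unit.
Year 1: 2,653 × $23 = $61,019. Book value $536,260.
Year 2: 4,692 × $23 = $107,916. Book value $428,344.
Year 3: 2,733 × $23 = $62,859. Book value $365,485.
Year 4: 5,543 × $23 = $127,489. Book value $237,996.
Year 5: 4,364 × $23 = $100,372. Book value $137,624.
Year 6: 2,688 × $23 = $61,824. Book value $75,800.

$61,824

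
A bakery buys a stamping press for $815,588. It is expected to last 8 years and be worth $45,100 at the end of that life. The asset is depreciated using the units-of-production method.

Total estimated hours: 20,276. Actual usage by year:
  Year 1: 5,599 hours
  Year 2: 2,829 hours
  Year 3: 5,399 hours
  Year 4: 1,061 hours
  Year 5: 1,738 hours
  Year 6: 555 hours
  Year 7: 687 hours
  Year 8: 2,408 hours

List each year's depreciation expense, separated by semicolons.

Depreciable base = $815,588 − $45,100 = $770,488.
Rate = $770,488 / 20,276 hours = $38 per hour.
Year 1: 5,599 × $38 = $212,762. Book value $602,826.
Year 2: 2,829 × $38 = $107,502. Book value $495,324.
Year 3: 5,399 × $38 = $205,162. Book value $290,162.
Year 4: 1,061 × $38 = $40,318. Book value $249,844.
Year 5: 1,738 × $38 = $66,044. Book value $183,800.
Year 6: 555 × $38 = $21,090. Book value $162,710.
Year 7: 687 × $38 = $26,106. Book value $136,604.
Year 8: 2,408 × $38 = $91,504. Book value $45,100.

$212,762; $107,502; $205,162; $40,318; $66,044; $21,090; $26,106; $91,504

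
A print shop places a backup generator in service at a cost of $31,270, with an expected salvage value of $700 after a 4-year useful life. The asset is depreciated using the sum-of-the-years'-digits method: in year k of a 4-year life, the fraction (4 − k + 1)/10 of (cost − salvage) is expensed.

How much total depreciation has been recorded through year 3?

$27,513

Depreciable base = $31,270 − $700 = $30,570.
Sum of the years' digits = 4+3+2+1 = 10.
Year 1: $30,570 × 4/10 = $12,228. Book value $19,042.
Year 2: $30,570 × 3/10 = $9,171. Book value $9,871.
Year 3: $30,570 × 2/10 = $6,114. Book value $3,757.
Accumulated through year 3 = $31,270 − $3,757 = $27,513.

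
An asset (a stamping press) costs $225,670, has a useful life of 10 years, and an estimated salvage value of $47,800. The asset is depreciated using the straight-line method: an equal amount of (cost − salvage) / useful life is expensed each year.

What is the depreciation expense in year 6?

$17,787

Depreciable base = $225,670 − $47,800 = $177,870.
Annual expense = $177,870 / 10 = $17,787.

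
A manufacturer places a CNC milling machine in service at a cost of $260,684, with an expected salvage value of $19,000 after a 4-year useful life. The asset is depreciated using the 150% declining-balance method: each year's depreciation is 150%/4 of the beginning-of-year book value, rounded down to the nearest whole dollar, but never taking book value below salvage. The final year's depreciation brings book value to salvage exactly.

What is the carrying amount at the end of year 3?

Depreciable base = $260,684 − $19,000 = $241,684.
Year 1: ⌊$260,684 × 150%/4⌋ = $97,756. Book value $162,928.
Year 2: ⌊$162,928 × 150%/4⌋ = $61,098. Book value $101,830.
Year 3: ⌊$101,830 × 150%/4⌋ = $38,186. Book value $63,644.

$63,644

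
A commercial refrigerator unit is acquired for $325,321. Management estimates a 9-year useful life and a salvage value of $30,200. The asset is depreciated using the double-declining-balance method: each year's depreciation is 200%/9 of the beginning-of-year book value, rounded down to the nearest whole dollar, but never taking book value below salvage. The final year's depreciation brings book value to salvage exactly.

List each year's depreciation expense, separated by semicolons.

$72,293; $56,228; $43,733; $34,014; $26,456; $20,577; $16,004; $12,448; $13,368

Depreciable base = $325,321 − $30,200 = $295,121.
Year 1: ⌊$325,321 × 200%/9⌋ = $72,293. Book value $253,028.
Year 2: ⌊$253,028 × 200%/9⌋ = $56,228. Book value $196,800.
Year 3: ⌊$196,800 × 200%/9⌋ = $43,733. Book value $153,067.
Year 4: ⌊$153,067 × 200%/9⌋ = $34,014. Book value $119,053.
Year 5: ⌊$119,053 × 200%/9⌋ = $26,456. Book value $92,597.
Year 6: ⌊$92,597 × 200%/9⌋ = $20,577. Book value $72,020.
Year 7: ⌊$72,020 × 200%/9⌋ = $16,004. Book value $56,016.
Year 8: ⌊$56,016 × 200%/9⌋ = $12,448. Book value $43,568.
Year 9 (final): $43,568 − $30,200 = $13,368. Book value $30,200.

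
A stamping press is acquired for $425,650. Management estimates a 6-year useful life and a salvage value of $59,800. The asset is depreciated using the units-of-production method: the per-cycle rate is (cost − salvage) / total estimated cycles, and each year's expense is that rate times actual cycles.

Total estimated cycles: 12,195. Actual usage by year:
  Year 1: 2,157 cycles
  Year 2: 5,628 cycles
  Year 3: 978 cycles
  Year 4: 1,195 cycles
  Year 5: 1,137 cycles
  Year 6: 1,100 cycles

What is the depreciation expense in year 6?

$33,000

Depreciable base = $425,650 − $59,800 = $365,850.
Rate = $365,850 / 12,195 cycles = $30 per cycle.
Year 1: 2,157 × $30 = $64,710. Book value $360,940.
Year 2: 5,628 × $30 = $168,840. Book value $192,100.
Year 3: 978 × $30 = $29,340. Book value $162,760.
Year 4: 1,195 × $30 = $35,850. Book value $126,910.
Year 5: 1,137 × $30 = $34,110. Book value $92,800.
Year 6: 1,100 × $30 = $33,000. Book value $59,800.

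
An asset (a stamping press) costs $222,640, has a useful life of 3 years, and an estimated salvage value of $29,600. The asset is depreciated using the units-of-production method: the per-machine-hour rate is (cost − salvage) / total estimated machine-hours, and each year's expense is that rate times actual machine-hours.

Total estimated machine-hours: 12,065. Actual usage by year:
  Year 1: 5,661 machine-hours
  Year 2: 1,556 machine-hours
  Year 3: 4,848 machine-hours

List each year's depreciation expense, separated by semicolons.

$90,576; $24,896; $77,568

Depreciable base = $222,640 − $29,600 = $193,040.
Rate = $193,040 / 12,065 machine-hours = $16 per machine-hour.
Year 1: 5,661 × $16 = $90,576. Book value $132,064.
Year 2: 1,556 × $16 = $24,896. Book value $107,168.
Year 3: 4,848 × $16 = $77,568. Book value $29,600.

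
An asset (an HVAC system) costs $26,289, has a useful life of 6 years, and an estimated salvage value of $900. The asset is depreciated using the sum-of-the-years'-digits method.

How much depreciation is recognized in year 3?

Depreciable base = $26,289 − $900 = $25,389.
Sum of the years' digits = 6+5+4+3+2+1 = 21.
Year 1: $25,389 × 6/21 = $7,254. Book value $19,035.
Year 2: $25,389 × 5/21 = $6,045. Book value $12,990.
Year 3: $25,389 × 4/21 = $4,836. Book value $8,154.

$4,836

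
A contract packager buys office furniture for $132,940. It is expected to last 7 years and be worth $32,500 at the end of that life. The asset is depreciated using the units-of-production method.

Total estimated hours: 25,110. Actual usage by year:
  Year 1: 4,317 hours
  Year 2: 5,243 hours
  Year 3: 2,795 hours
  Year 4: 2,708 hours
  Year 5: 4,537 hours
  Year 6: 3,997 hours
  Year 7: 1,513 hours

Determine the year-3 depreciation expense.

$11,180

Depreciable base = $132,940 − $32,500 = $100,440.
Rate = $100,440 / 25,110 hours = $4 per hour.
Year 1: 4,317 × $4 = $17,268. Book value $115,672.
Year 2: 5,243 × $4 = $20,972. Book value $94,700.
Year 3: 2,795 × $4 = $11,180. Book value $83,520.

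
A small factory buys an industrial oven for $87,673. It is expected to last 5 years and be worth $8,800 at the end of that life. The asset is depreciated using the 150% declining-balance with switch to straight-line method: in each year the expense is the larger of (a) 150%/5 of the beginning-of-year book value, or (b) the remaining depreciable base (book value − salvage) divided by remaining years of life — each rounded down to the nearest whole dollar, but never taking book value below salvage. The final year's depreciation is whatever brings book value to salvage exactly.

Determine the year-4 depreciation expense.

$10,636

Depreciable base = $87,673 − $8,800 = $78,873.
Year 1: DB = ⌊$87,673 × 150%/5⌋ = $26,301; SL = ⌊$78,873/5⌋ = $15,774 → take DB $26,301. Book value $61,372.
Year 2: DB = ⌊$61,372 × 150%/5⌋ = $18,411; SL = ⌊$52,572/4⌋ = $13,143 → take DB $18,411. Book value $42,961.
Year 3: DB = ⌊$42,961 × 150%/5⌋ = $12,888; SL = ⌊$34,161/3⌋ = $11,387 → take DB $12,888. Book value $30,073.
Year 4: DB = ⌊$30,073 × 150%/5⌋ = $9,021; SL = ⌊$21,273/2⌋ = $10,636 → take SL $10,636. Book value $19,437.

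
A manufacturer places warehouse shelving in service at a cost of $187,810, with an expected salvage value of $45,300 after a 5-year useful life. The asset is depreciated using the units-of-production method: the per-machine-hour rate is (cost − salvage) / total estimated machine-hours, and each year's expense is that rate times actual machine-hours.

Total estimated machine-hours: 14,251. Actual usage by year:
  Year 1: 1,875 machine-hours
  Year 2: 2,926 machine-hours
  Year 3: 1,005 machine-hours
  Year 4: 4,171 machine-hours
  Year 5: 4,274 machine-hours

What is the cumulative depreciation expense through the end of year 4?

Depreciable base = $187,810 − $45,300 = $142,510.
Rate = $142,510 / 14,251 machine-hours = $10 per machine-hour.
Year 1: 1,875 × $10 = $18,750. Book value $169,060.
Year 2: 2,926 × $10 = $29,260. Book value $139,800.
Year 3: 1,005 × $10 = $10,050. Book value $129,750.
Year 4: 4,171 × $10 = $41,710. Book value $88,040.
Accumulated through year 4 = $187,810 − $88,040 = $99,770.

$99,770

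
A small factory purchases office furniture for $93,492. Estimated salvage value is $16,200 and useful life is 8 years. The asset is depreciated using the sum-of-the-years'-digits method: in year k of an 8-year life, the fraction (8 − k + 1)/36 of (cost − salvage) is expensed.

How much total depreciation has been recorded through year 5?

Depreciable base = $93,492 − $16,200 = $77,292.
Sum of the years' digits = 8+7+6+5+4+3+2+1 = 36.
Year 1: $77,292 × 8/36 = $17,176. Book value $76,316.
Year 2: $77,292 × 7/36 = $15,029. Book value $61,287.
Year 3: $77,292 × 6/36 = $12,882. Book value $48,405.
Year 4: $77,292 × 5/36 = $10,735. Book value $37,670.
Year 5: $77,292 × 4/36 = $8,588. Book value $29,082.
Accumulated through year 5 = $93,492 − $29,082 = $64,410.

$64,410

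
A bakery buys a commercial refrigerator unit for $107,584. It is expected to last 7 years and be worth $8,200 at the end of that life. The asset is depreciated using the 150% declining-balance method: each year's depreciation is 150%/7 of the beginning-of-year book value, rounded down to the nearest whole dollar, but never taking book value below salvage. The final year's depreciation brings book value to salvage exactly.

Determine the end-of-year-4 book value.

Depreciable base = $107,584 − $8,200 = $99,384.
Year 1: ⌊$107,584 × 150%/7⌋ = $23,053. Book value $84,531.
Year 2: ⌊$84,531 × 150%/7⌋ = $18,113. Book value $66,418.
Year 3: ⌊$66,418 × 150%/7⌋ = $14,232. Book value $52,186.
Year 4: ⌊$52,186 × 150%/7⌋ = $11,182. Book value $41,004.

$41,004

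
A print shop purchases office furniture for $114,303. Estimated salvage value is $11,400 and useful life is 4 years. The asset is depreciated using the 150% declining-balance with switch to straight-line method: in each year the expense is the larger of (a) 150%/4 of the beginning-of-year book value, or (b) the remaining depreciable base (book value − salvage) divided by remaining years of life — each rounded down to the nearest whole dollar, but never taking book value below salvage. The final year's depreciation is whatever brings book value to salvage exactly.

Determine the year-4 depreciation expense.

$16,507

Depreciable base = $114,303 − $11,400 = $102,903.
Year 1: DB = ⌊$114,303 × 150%/4⌋ = $42,863; SL = ⌊$102,903/4⌋ = $25,725 → take DB $42,863. Book value $71,440.
Year 2: DB = ⌊$71,440 × 150%/4⌋ = $26,790; SL = ⌊$60,040/3⌋ = $20,013 → take DB $26,790. Book value $44,650.
Year 3: DB = ⌊$44,650 × 150%/4⌋ = $16,743; SL = ⌊$33,250/2⌋ = $16,625 → take DB $16,743. Book value $27,907.
Year 4 (final): $27,907 − $11,400 = $16,507. Book value $11,400.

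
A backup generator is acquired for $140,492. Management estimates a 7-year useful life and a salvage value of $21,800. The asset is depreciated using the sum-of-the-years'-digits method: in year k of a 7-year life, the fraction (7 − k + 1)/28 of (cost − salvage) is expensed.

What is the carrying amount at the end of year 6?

$26,039

Depreciable base = $140,492 − $21,800 = $118,692.
Sum of the years' digits = 7+6+5+4+3+2+1 = 28.
Year 1: $118,692 × 7/28 = $29,673. Book value $110,819.
Year 2: $118,692 × 6/28 = $25,434. Book value $85,385.
Year 3: $118,692 × 5/28 = $21,195. Book value $64,190.
Year 4: $118,692 × 4/28 = $16,956. Book value $47,234.
Year 5: $118,692 × 3/28 = $12,717. Book value $34,517.
Year 6: $118,692 × 2/28 = $8,478. Book value $26,039.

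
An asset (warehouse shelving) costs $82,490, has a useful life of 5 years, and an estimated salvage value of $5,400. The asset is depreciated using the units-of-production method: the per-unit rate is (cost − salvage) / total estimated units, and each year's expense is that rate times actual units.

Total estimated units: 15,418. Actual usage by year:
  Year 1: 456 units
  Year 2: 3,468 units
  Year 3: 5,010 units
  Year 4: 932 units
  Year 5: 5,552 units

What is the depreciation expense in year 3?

Depreciable base = $82,490 − $5,400 = $77,090.
Rate = $77,090 / 15,418 units = $5 per unit.
Year 1: 456 × $5 = $2,280. Book value $80,210.
Year 2: 3,468 × $5 = $17,340. Book value $62,870.
Year 3: 5,010 × $5 = $25,050. Book value $37,820.

$25,050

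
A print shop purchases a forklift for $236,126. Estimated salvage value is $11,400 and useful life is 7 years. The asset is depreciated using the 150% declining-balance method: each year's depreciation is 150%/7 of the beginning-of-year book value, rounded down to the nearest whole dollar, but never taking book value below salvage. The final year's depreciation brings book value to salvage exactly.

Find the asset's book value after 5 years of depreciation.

$70,709

Depreciable base = $236,126 − $11,400 = $224,726.
Year 1: ⌊$236,126 × 150%/7⌋ = $50,598. Book value $185,528.
Year 2: ⌊$185,528 × 150%/7⌋ = $39,756. Book value $145,772.
Year 3: ⌊$145,772 × 150%/7⌋ = $31,236. Book value $114,536.
Year 4: ⌊$114,536 × 150%/7⌋ = $24,543. Book value $89,993.
Year 5: ⌊$89,993 × 150%/7⌋ = $19,284. Book value $70,709.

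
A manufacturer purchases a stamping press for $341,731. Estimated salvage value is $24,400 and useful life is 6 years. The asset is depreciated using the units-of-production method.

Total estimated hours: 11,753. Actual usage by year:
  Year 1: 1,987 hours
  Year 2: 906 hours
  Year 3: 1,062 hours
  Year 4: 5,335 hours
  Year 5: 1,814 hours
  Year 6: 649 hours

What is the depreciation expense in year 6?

Depreciable base = $341,731 − $24,400 = $317,331.
Rate = $317,331 / 11,753 hours = $27 per hour.
Year 1: 1,987 × $27 = $53,649. Book value $288,082.
Year 2: 906 × $27 = $24,462. Book value $263,620.
Year 3: 1,062 × $27 = $28,674. Book value $234,946.
Year 4: 5,335 × $27 = $144,045. Book value $90,901.
Year 5: 1,814 × $27 = $48,978. Book value $41,923.
Year 6: 649 × $27 = $17,523. Book value $24,400.

$17,523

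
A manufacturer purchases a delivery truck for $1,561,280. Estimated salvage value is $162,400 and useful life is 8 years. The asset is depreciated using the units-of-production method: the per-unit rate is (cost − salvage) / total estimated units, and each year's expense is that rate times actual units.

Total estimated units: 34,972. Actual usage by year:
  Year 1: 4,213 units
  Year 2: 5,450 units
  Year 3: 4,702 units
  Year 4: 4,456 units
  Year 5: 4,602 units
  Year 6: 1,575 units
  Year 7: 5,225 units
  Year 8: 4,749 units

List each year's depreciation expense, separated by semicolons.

$168,520; $218,000; $188,080; $178,240; $184,080; $63,000; $209,000; $189,960

Depreciable base = $1,561,280 − $162,400 = $1,398,880.
Rate = $1,398,880 / 34,972 units = $40 per unit.
Year 1: 4,213 × $40 = $168,520. Book value $1,392,760.
Year 2: 5,450 × $40 = $218,000. Book value $1,174,760.
Year 3: 4,702 × $40 = $188,080. Book value $986,680.
Year 4: 4,456 × $40 = $178,240. Book value $808,440.
Year 5: 4,602 × $40 = $184,080. Book value $624,360.
Year 6: 1,575 × $40 = $63,000. Book value $561,360.
Year 7: 5,225 × $40 = $209,000. Book value $352,360.
Year 8: 4,749 × $40 = $189,960. Book value $162,400.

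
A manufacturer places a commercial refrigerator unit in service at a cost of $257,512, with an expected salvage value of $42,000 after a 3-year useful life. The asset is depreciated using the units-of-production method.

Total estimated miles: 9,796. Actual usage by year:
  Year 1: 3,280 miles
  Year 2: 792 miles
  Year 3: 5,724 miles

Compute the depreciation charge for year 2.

$17,424

Depreciable base = $257,512 − $42,000 = $215,512.
Rate = $215,512 / 9,796 miles = $22 per mile.
Year 1: 3,280 × $22 = $72,160. Book value $185,352.
Year 2: 792 × $22 = $17,424. Book value $167,928.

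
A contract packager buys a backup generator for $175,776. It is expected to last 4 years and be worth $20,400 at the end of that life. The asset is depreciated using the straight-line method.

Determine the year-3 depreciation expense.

$38,844

Depreciable base = $175,776 − $20,400 = $155,376.
Annual expense = $155,376 / 4 = $38,844.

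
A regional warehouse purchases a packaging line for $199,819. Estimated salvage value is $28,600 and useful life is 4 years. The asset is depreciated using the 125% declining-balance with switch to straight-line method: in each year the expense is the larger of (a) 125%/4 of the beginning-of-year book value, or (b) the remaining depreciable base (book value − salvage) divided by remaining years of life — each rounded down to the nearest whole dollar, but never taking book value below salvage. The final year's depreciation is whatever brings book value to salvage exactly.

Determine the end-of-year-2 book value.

$94,446

Depreciable base = $199,819 − $28,600 = $171,219.
Year 1: DB = ⌊$199,819 × 125%/4⌋ = $62,443; SL = ⌊$171,219/4⌋ = $42,804 → take DB $62,443. Book value $137,376.
Year 2: DB = ⌊$137,376 × 125%/4⌋ = $42,930; SL = ⌊$108,776/3⌋ = $36,258 → take DB $42,930. Book value $94,446.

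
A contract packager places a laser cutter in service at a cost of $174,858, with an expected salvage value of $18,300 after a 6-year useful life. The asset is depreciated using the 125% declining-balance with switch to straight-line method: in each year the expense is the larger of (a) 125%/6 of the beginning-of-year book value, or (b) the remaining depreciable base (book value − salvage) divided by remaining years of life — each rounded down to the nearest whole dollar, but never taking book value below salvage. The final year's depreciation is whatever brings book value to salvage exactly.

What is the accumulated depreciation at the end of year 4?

Depreciable base = $174,858 − $18,300 = $156,558.
Year 1: DB = ⌊$174,858 × 125%/6⌋ = $36,428; SL = ⌊$156,558/6⌋ = $26,093 → take DB $36,428. Book value $138,430.
Year 2: DB = ⌊$138,430 × 125%/6⌋ = $28,839; SL = ⌊$120,130/5⌋ = $24,026 → take DB $28,839. Book value $109,591.
Year 3: DB = ⌊$109,591 × 125%/6⌋ = $22,831; SL = ⌊$91,291/4⌋ = $22,822 → take DB $22,831. Book value $86,760.
Year 4: DB = ⌊$86,760 × 125%/6⌋ = $18,075; SL = ⌊$68,460/3⌋ = $22,820 → take SL $22,820. Book value $63,940.
Accumulated through year 4 = $174,858 − $63,940 = $110,918.

$110,918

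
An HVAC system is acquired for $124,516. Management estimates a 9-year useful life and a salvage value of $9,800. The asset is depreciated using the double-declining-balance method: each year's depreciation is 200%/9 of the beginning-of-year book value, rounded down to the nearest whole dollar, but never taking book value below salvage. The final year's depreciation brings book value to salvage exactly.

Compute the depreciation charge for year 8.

Depreciable base = $124,516 − $9,800 = $114,716.
Year 1: ⌊$124,516 × 200%/9⌋ = $27,670. Book value $96,846.
Year 2: ⌊$96,846 × 200%/9⌋ = $21,521. Book value $75,325.
Year 3: ⌊$75,325 × 200%/9⌋ = $16,738. Book value $58,587.
Year 4: ⌊$58,587 × 200%/9⌋ = $13,019. Book value $45,568.
Year 5: ⌊$45,568 × 200%/9⌋ = $10,126. Book value $35,442.
Year 6: ⌊$35,442 × 200%/9⌋ = $7,876. Book value $27,566.
Year 7: ⌊$27,566 × 200%/9⌋ = $6,125. Book value $21,441.
Year 8: ⌊$21,441 × 200%/9⌋ = $4,764. Book value $16,677.

$4,764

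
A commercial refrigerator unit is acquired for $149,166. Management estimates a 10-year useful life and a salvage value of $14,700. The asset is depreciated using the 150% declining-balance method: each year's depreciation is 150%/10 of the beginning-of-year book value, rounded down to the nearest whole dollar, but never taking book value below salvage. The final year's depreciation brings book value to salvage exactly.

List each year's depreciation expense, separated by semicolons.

Depreciable base = $149,166 − $14,700 = $134,466.
Year 1: ⌊$149,166 × 150%/10⌋ = $22,374. Book value $126,792.
Year 2: ⌊$126,792 × 150%/10⌋ = $19,018. Book value $107,774.
Year 3: ⌊$107,774 × 150%/10⌋ = $16,166. Book value $91,608.
Year 4: ⌊$91,608 × 150%/10⌋ = $13,741. Book value $77,867.
Year 5: ⌊$77,867 × 150%/10⌋ = $11,680. Book value $66,187.
Year 6: ⌊$66,187 × 150%/10⌋ = $9,928. Book value $56,259.
Year 7: ⌊$56,259 × 150%/10⌋ = $8,438. Book value $47,821.
Year 8: ⌊$47,821 × 150%/10⌋ = $7,173. Book value $40,648.
Year 9: ⌊$40,648 × 150%/10⌋ = $6,097. Book value $34,551.
Year 10 (final): $34,551 − $14,700 = $19,851. Book value $14,700.

$22,374; $19,018; $16,166; $13,741; $11,680; $9,928; $8,438; $7,173; $6,097; $19,851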